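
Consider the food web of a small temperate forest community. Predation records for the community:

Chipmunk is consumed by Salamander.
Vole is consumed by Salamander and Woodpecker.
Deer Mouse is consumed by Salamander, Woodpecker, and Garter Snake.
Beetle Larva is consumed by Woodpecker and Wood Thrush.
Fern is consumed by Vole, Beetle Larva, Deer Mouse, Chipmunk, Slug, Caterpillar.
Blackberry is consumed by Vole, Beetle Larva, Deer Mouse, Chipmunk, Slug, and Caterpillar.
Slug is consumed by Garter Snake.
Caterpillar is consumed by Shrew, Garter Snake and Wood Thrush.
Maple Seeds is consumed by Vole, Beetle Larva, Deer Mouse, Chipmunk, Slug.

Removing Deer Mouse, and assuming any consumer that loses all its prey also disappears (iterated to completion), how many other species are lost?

Remove Deer Mouse.
Every predator of it retains at least one other prey: Woodpecker still has Beetle Larva, Vole; Garter Snake still has Slug, Caterpillar; Salamander still has Chipmunk, Vole.
No consumer loses all prey, so no secondary extinctions occur.

0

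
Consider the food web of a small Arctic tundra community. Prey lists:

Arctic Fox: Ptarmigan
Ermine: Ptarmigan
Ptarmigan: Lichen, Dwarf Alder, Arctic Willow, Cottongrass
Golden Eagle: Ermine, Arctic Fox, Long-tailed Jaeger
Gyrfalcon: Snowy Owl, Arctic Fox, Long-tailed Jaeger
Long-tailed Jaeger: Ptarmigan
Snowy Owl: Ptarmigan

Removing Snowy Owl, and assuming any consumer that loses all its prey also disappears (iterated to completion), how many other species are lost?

Remove Snowy Owl.
Every predator of it retains at least one other prey: Gyrfalcon still has Arctic Fox, Long-tailed Jaeger.
No consumer loses all prey, so no secondary extinctions occur.

0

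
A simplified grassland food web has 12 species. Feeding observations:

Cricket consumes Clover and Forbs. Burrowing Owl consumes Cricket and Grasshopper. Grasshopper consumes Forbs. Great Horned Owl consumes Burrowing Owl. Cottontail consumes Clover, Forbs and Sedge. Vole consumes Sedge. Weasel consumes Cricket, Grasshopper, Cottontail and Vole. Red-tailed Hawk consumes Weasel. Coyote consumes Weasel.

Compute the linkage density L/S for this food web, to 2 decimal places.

There are L = 16 links among S = 12 species.
L/S = 16/12 = 1.3333 ≈ 1.33.

L/S = 1.33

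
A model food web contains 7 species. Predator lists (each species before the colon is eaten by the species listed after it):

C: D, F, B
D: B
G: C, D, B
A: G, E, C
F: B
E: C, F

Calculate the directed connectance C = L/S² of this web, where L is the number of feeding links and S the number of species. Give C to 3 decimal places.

C = 0.265

The web has S = 7 species and L = 13 feeding links.
C = L / S² = 13 / 49 = 0.2653 ≈ 0.265.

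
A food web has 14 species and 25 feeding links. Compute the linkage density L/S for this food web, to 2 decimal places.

There are L = 25 links among S = 14 species.
L/S = 25/14 = 1.7857 ≈ 1.79.

L/S = 1.79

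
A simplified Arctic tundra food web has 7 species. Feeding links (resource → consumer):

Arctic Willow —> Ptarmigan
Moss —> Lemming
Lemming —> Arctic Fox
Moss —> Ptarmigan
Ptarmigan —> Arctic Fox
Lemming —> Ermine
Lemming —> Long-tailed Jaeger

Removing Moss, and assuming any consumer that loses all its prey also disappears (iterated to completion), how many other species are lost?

3

Remove Moss.
Round 1: Lemming (all prey gone) → extinct.
Round 2: Long-tailed Jaeger (all prey gone), Ermine (all prey gone) → extinct.
No further losses. Total secondary extinctions: 3.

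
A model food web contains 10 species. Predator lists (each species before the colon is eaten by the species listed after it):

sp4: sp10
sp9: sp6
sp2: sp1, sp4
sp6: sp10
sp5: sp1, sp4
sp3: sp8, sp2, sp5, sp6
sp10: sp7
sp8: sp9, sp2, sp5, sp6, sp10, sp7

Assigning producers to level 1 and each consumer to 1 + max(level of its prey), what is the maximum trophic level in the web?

6

Producers (level 1): sp3.
sp3 → sp8 → sp2 → sp4 → sp10 → sp7 gives sp7 level 6.
No species has a prey at level 6, so no species reaches level 7.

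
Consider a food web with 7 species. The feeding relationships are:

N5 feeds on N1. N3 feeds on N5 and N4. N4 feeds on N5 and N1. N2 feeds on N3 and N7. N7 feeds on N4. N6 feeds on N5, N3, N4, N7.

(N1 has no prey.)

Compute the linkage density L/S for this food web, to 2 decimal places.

L/S = 1.71

There are L = 12 links among S = 7 species.
L/S = 12/7 = 1.7143 ≈ 1.71.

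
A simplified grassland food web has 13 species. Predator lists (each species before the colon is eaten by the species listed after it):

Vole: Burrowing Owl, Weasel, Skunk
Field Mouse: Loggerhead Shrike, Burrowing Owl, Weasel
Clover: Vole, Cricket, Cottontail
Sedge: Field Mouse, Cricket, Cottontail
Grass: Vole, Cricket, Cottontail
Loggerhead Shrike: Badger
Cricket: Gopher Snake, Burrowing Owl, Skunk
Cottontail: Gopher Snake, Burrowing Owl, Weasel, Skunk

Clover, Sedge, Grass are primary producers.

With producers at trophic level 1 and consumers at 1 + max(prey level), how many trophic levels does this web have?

4

Producers (level 1): Clover, Sedge, Grass.
Sedge → Field Mouse → Loggerhead Shrike → Badger gives Badger level 4.
No species has a prey at level 4, so no species reaches level 5.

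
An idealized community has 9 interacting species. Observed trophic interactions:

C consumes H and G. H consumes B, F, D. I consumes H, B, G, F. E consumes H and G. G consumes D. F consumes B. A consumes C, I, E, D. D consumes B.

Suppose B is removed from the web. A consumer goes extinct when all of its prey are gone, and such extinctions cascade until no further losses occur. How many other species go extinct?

8

Remove B.
Round 1: F (all prey gone), D (all prey gone) → extinct.
Round 2: G (all prey gone), H (all prey gone) → extinct.
Round 3: C (all prey gone), I (all prey gone), E (all prey gone) → extinct.
Round 4: A (all prey gone) → extinct.
No further losses. Total secondary extinctions: 8.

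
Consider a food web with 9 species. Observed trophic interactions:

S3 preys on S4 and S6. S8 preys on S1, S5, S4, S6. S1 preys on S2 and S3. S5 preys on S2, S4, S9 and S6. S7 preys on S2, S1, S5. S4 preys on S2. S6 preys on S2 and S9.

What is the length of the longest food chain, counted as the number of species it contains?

5 species

One longest chain: S2 → S4 → S3 → S1 → S8.
It has 5 species and 4 links.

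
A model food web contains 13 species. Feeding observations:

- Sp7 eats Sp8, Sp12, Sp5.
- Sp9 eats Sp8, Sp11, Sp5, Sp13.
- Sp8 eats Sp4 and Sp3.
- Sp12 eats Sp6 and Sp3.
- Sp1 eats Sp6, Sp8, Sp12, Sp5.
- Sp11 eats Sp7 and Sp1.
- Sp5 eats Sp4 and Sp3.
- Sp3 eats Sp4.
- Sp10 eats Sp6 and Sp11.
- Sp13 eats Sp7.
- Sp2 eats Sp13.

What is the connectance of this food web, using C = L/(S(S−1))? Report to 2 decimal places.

C = 0.15

The web has S = 13 species and L = 24 feeding links.
C = L / (S(S−1)) = 24 / 156 = 0.1538 ≈ 0.15.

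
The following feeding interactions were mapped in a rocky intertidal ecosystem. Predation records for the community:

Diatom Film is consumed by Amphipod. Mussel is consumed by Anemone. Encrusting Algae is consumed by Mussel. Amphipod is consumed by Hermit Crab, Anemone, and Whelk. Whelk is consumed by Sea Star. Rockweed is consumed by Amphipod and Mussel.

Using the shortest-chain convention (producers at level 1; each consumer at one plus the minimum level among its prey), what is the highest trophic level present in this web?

4

Producers (level 1): Rockweed, Encrusting Algae, Diatom Film.
Following each consumer down to its lowest-level prey: Rockweed → Amphipod → Whelk → Sea Star (levels 1 through 4).
All prey of Sea Star (Whelk 3) are at level 3 or above, so Sea Star is at level 1 + 3 = 4.
Every consumer has at least one prey at level 3 or below, so none exceeds level 4.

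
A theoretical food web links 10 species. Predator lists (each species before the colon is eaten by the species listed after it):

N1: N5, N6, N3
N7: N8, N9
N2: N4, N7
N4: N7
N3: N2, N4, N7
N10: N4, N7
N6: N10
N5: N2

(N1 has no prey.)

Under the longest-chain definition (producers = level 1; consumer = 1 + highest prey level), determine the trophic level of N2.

N1 is a producer → level 1.
N5 eats N1 → level 2.
N2 eats N5 (level 2); other prey at levels: N3 2 → level 3.

Trophic level 3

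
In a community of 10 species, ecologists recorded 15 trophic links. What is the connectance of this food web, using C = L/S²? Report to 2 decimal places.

C = 0.15

The web has S = 10 species and L = 15 feeding links.
C = L / S² = 15 / 100 = 0.1500 ≈ 0.15.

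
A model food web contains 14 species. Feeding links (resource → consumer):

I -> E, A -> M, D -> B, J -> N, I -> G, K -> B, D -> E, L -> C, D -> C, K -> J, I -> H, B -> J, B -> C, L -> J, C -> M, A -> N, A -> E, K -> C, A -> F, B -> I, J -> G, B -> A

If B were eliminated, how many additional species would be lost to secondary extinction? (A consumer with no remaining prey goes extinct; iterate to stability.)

4

Remove B.
Round 1: I (all prey gone), A (all prey gone) → extinct.
Round 2: H (all prey gone), F (all prey gone) → extinct.
No further losses. Total secondary extinctions: 4.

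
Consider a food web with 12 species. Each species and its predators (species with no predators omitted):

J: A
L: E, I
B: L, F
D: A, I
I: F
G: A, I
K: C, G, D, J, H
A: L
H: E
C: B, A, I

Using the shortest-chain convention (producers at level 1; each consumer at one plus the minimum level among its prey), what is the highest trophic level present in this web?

Producers (level 1): K.
Following each consumer down to its lowest-level prey: K → C → I → F (levels 1 through 4).
All prey of F (I 3, B 3) are at level 3 or above, so F is at level 1 + 3 = 4.
Every consumer has at least one prey at level 3 or below, so none exceeds level 4.

4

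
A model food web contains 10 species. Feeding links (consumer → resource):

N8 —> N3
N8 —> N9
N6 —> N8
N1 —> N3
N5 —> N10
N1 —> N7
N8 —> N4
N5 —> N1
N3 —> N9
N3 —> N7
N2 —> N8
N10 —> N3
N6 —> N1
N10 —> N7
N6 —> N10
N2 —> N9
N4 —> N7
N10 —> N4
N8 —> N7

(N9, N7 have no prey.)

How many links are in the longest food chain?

One longest chain: N9 → N3 → N10 → N5.
It has 4 species and 3 links.

3 links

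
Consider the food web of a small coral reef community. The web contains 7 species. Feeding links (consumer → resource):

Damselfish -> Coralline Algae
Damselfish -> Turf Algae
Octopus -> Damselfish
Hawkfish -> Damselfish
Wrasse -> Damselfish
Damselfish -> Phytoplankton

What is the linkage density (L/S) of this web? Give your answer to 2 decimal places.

There are L = 6 links among S = 7 species.
L/S = 6/7 = 0.8571 ≈ 0.86.

L/S = 0.86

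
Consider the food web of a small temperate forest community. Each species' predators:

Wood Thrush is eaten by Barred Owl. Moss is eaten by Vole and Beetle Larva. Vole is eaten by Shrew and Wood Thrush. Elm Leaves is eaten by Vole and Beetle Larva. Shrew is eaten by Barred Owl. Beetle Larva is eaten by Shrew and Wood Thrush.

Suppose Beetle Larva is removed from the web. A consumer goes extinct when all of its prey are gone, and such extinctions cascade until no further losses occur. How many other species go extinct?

Remove Beetle Larva.
Every predator of it retains at least one other prey: Wood Thrush still has Vole; Shrew still has Vole.
No consumer loses all prey, so no secondary extinctions occur.

0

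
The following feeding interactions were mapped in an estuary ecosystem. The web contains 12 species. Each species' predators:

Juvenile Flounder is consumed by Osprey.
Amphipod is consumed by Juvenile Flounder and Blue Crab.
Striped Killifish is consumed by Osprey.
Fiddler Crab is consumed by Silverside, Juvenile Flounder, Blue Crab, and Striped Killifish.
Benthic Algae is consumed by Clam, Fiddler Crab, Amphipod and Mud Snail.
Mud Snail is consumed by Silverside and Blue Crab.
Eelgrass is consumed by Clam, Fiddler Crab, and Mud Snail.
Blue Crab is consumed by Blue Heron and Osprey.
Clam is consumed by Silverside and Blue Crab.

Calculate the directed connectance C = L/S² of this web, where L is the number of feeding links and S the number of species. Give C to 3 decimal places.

C = 0.146

The web has S = 12 species and L = 21 feeding links.
C = L / S² = 21 / 144 = 0.1458 ≈ 0.146.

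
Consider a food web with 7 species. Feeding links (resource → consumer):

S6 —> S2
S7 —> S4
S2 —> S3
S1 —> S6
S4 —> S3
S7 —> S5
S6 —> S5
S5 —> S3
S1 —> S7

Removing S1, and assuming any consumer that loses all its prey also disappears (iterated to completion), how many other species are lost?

6

Remove S1.
Round 1: S7 (all prey gone), S6 (all prey gone) → extinct.
Round 2: S5 (all prey gone), S2 (all prey gone), S4 (all prey gone) → extinct.
Round 3: S3 (all prey gone) → extinct.
No further losses. Total secondary extinctions: 6.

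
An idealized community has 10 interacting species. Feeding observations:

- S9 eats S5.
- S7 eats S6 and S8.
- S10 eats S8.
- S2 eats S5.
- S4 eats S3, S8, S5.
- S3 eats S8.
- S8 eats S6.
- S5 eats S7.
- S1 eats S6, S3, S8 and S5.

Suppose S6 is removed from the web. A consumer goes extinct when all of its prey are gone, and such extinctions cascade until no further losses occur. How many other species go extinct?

9

Remove S6.
Round 1: S8 (all prey gone) → extinct.
Round 2: S10 (all prey gone), S7 (all prey gone), S3 (all prey gone) → extinct.
Round 3: S5 (all prey gone) → extinct.
Round 4: S2 (all prey gone), S1 (all prey gone), S9 (all prey gone), S4 (all prey gone) → extinct.
No further losses. Total secondary extinctions: 9.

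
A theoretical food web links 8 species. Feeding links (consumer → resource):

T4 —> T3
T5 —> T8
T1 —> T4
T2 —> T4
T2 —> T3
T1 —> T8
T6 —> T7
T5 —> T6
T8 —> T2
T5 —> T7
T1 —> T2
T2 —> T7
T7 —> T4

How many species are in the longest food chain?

6 species

One longest chain: T3 → T4 → T7 → T2 → T8 → T5.
It has 6 species and 5 links.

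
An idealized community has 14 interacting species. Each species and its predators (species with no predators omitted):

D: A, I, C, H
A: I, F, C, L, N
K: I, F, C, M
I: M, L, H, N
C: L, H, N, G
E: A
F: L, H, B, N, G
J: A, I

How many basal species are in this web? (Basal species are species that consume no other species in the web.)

Basal species (no prey listed): K, J, D, E.
Count: 4.

4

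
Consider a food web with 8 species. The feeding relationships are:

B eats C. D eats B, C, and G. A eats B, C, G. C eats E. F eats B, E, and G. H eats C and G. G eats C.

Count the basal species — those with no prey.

1

Basal species (no prey listed): E.
Count: 1.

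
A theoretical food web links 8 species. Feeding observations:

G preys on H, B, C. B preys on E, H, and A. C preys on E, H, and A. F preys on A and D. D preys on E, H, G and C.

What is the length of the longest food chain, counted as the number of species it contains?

One longest chain: H → B → G → D → F.
It has 5 species and 4 links.

5 species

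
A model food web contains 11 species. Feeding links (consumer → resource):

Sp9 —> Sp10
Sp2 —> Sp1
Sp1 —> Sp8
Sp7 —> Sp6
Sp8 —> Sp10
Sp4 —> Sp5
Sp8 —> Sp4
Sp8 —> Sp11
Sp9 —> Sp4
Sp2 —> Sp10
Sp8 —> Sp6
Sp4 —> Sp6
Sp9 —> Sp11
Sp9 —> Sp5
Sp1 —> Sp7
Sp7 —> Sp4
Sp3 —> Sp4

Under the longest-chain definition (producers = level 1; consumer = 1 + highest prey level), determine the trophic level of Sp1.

Trophic level 4

Sp5 is a producer → level 1.
Sp4 eats Sp5 (level 1); other prey at levels: Sp6 1 → level 2.
Sp8 eats Sp4 (level 2); other prey at levels: Sp10 1, Sp11 1, Sp6 1 → level 3.
Sp1 eats Sp8 (level 3); other prey at levels: Sp7 3 → level 4.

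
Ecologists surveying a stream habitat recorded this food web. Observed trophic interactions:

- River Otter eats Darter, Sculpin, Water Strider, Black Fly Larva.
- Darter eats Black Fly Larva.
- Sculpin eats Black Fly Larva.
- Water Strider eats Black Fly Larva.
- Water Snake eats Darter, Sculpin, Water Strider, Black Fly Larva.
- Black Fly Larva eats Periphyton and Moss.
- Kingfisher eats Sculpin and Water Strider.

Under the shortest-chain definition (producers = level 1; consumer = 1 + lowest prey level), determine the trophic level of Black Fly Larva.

Trophic level 2

Moss is a producer → level 1.
Black Fly Larva eats Moss → level 2.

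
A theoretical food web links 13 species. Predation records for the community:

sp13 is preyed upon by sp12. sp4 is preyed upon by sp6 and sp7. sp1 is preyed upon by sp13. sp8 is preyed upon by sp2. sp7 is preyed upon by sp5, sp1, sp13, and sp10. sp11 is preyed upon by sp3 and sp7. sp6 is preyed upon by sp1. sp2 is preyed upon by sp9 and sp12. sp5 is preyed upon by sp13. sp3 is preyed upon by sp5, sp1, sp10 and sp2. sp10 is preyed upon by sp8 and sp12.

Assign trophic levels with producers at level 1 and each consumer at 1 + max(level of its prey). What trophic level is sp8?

Trophic level 4

sp11 is a producer → level 1.
sp3 eats sp11 → level 2.
sp10 eats sp3 (level 2); other prey at levels: sp7 2 → level 3.
sp8 eats sp10 → level 4.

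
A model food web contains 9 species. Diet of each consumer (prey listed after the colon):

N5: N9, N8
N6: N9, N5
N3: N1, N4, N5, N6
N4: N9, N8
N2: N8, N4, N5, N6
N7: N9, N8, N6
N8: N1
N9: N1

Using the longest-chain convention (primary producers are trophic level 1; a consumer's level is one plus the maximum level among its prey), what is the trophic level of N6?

N1 is a producer → level 1.
N9 eats N1 → level 2.
N5 eats N9 (level 2); other prey at levels: N8 2 → level 3.
N6 eats N5 (level 3); other prey at levels: N9 2 → level 4.

Trophic level 4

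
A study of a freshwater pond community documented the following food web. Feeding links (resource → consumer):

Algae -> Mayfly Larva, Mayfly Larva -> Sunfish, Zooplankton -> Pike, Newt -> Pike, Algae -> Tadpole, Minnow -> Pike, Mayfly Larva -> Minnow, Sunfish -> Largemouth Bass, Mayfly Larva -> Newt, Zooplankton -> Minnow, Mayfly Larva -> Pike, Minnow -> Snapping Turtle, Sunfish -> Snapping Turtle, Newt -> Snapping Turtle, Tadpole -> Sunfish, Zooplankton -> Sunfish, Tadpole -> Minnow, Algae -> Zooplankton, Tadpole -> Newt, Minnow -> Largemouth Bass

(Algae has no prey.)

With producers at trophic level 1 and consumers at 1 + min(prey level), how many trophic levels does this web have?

Producers (level 1): Algae.
Following each consumer down to its lowest-level prey: Algae → Mayfly Larva → Sunfish → Snapping Turtle (levels 1 through 4).
All prey of Snapping Turtle (Sunfish 3, Newt 3, Minnow 3) are at level 3 or above, so Snapping Turtle is at level 1 + 3 = 4.
Every consumer has at least one prey at level 3 or below, so none exceeds level 4.

4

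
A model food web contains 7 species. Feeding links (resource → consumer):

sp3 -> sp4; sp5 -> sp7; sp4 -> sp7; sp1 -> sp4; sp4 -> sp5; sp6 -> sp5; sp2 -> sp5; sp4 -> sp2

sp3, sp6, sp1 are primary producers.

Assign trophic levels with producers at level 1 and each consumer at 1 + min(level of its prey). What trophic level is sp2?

sp3 is a producer → level 1.
sp4 eats sp3 → level 2.
sp2 eats sp4 → level 3.
No prey of sp2 is below level 2, so 3 is the minimum.

Trophic level 3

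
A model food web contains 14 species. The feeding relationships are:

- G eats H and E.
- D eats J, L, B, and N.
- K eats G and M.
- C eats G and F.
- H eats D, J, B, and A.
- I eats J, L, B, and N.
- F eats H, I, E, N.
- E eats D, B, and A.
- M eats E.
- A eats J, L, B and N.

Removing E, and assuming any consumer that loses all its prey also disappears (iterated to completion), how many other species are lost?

1

Remove E.
Round 1: M (all prey gone) → extinct.
No further losses. Total secondary extinctions: 1.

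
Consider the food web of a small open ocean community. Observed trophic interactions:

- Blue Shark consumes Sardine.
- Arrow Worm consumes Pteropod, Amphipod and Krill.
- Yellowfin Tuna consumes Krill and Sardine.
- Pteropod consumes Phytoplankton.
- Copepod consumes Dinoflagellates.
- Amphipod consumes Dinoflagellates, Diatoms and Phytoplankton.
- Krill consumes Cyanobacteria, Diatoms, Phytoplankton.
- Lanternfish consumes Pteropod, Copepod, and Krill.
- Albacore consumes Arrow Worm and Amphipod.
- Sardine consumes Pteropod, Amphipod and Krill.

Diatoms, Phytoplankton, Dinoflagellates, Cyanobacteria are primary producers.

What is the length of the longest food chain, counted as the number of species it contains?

One longest chain: Diatoms → Krill → Sardine → Blue Shark.
It has 4 species and 3 links.

4 species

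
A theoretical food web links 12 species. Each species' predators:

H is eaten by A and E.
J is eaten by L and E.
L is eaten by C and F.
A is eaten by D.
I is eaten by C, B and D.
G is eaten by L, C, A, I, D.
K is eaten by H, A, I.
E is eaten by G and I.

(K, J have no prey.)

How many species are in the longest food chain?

One longest chain: K → H → E → G → I → C.
It has 6 species and 5 links.

6 species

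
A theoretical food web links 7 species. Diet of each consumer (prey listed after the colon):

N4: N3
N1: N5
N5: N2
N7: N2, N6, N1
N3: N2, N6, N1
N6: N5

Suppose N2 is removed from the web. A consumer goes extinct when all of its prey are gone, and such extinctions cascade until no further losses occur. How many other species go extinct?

6

Remove N2.
Round 1: N5 (all prey gone) → extinct.
Round 2: N6 (all prey gone), N1 (all prey gone) → extinct.
Round 3: N3 (all prey gone), N7 (all prey gone) → extinct.
Round 4: N4 (all prey gone) → extinct.
No further losses. Total secondary extinctions: 6.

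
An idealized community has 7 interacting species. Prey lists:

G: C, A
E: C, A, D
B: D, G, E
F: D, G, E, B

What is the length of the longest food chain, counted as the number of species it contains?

One longest chain: C → G → B → F.
It has 4 species and 3 links.

4 species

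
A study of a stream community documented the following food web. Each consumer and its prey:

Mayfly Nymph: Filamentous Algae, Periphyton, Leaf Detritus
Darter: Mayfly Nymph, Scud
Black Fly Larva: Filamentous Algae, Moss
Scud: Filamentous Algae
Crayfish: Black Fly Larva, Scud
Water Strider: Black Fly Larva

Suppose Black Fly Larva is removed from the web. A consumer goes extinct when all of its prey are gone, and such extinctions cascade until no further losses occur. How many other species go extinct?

Remove Black Fly Larva.
Round 1: Water Strider (all prey gone) → extinct.
No further losses. Total secondary extinctions: 1.

1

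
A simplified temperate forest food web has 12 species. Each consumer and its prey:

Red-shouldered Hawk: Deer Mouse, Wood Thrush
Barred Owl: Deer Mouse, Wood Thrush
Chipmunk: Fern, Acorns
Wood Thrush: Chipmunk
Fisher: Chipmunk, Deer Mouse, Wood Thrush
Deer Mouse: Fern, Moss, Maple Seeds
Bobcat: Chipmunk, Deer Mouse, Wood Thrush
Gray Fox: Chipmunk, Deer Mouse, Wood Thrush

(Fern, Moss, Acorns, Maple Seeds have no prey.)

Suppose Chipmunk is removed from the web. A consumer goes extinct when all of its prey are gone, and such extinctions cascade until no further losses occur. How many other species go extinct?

1

Remove Chipmunk.
Round 1: Wood Thrush (all prey gone) → extinct.
No further losses. Total secondary extinctions: 1.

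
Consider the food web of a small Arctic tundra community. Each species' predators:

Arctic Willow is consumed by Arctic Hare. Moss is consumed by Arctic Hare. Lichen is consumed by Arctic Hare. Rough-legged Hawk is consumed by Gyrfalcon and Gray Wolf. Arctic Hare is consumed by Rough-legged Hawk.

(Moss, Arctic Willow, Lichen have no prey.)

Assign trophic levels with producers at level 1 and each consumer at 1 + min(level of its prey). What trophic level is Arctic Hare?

Moss is a producer → level 1.
Arctic Hare eats Moss → level 2.

Trophic level 2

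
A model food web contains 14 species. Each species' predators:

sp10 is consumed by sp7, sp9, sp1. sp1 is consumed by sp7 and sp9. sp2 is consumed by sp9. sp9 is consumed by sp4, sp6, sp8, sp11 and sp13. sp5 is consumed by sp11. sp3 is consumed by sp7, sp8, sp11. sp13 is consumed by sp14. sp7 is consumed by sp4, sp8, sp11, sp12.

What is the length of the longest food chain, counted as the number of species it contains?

One longest chain: sp10 → sp1 → sp9 → sp13 → sp14.
It has 5 species and 4 links.

5 species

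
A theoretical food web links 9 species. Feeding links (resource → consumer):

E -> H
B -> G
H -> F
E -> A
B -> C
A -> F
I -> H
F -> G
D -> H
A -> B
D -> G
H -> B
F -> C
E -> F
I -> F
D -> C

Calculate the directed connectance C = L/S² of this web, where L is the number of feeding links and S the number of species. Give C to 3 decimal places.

C = 0.198

The web has S = 9 species and L = 16 feeding links.
C = L / S² = 16 / 81 = 0.1975 ≈ 0.198.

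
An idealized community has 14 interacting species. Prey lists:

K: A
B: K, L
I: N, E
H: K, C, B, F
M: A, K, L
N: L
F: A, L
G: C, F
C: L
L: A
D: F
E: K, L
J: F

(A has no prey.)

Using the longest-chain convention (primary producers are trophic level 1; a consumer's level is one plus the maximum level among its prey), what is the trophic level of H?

A is a producer → level 1.
L eats A → level 2.
F eats L (level 2); other prey at levels: A 1 → level 3.
H eats F (level 3); other prey at levels: K 2, C 3, B 3 → level 4.

Trophic level 4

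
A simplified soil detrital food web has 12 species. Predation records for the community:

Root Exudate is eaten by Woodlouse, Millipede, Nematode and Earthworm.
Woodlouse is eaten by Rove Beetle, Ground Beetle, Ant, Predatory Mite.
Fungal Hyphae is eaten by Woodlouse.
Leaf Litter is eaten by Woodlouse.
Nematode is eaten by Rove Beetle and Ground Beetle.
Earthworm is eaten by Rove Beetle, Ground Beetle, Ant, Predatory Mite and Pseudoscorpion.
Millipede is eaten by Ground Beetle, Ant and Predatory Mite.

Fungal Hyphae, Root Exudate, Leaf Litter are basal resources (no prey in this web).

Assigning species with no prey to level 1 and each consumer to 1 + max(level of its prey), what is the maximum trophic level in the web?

3

Basal resources (level 1): Fungal Hyphae, Root Exudate, Leaf Litter.
Root Exudate → Earthworm → Pseudoscorpion gives Pseudoscorpion level 3.
No species has a prey at level 3, so no species reaches level 4.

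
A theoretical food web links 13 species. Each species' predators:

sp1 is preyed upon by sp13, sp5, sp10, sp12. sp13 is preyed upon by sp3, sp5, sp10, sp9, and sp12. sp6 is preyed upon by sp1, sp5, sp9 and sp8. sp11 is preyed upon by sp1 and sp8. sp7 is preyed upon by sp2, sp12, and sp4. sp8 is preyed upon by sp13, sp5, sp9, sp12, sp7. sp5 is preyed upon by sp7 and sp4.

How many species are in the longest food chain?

One longest chain: sp6 → sp8 → sp13 → sp5 → sp7 → sp12.
It has 6 species and 5 links.

6 species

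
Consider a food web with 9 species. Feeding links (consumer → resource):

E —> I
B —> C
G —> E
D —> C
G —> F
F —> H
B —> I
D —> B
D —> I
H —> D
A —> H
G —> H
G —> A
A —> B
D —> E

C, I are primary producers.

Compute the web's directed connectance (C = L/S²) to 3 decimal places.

C = 0.185

The web has S = 9 species and L = 15 feeding links.
C = L / S² = 15 / 81 = 0.1852 ≈ 0.185.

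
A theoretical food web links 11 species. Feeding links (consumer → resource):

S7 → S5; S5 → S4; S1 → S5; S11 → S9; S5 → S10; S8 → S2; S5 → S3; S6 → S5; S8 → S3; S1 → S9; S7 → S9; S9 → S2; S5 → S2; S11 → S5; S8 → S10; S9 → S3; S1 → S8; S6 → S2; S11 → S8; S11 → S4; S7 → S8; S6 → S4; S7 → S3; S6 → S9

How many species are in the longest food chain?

One longest chain: S3 → S9 → S11.
It has 3 species and 2 links.

3 species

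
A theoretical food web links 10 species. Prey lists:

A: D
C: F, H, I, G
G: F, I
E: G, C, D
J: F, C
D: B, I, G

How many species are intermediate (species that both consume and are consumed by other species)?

Intermediate species (has both prey and predators): G, C, D.
Count: 3.

3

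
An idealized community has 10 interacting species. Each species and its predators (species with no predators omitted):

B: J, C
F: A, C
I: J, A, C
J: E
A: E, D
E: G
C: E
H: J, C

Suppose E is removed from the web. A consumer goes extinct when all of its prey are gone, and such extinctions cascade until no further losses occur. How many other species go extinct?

1

Remove E.
Round 1: G (all prey gone) → extinct.
No further losses. Total secondary extinctions: 1.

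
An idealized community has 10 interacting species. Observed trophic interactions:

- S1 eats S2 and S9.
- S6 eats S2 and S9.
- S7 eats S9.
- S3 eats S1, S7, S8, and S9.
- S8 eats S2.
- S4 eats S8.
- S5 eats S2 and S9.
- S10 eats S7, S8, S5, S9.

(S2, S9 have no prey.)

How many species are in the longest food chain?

One longest chain: S2 → S8 → S3.
It has 3 species and 2 links.

3 species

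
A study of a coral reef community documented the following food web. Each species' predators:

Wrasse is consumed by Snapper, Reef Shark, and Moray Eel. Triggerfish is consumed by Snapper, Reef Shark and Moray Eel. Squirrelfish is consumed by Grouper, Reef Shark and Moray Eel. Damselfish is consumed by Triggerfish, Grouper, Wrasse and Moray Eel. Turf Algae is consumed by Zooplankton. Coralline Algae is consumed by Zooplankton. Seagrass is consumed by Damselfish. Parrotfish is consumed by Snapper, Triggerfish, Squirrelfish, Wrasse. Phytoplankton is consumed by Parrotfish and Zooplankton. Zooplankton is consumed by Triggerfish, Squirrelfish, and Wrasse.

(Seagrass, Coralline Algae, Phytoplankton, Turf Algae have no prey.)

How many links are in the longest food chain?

3 links

One longest chain: Seagrass → Damselfish → Wrasse → Snapper.
It has 4 species and 3 links.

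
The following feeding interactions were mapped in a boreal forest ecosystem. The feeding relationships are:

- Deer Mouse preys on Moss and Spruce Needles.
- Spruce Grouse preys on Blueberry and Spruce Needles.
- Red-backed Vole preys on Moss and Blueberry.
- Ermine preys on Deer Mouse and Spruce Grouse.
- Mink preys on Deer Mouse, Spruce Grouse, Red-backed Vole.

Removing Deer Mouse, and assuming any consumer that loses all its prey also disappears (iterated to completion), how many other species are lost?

0

Remove Deer Mouse.
Every predator of it retains at least one other prey: Ermine still has Spruce Grouse; Mink still has Spruce Grouse, Red-backed Vole.
No consumer loses all prey, so no secondary extinctions occur.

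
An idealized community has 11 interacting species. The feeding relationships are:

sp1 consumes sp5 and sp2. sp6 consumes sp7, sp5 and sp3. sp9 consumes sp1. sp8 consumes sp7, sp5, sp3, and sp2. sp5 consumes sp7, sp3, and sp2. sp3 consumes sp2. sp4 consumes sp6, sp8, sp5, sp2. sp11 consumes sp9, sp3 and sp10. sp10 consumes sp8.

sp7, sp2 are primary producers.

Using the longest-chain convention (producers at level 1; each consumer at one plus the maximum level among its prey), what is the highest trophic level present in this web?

6

Producers (level 1): sp7, sp2.
sp2 → sp3 → sp5 → sp1 → sp9 → sp11 gives sp11 level 6.
No species has a prey at level 6, so no species reaches level 7.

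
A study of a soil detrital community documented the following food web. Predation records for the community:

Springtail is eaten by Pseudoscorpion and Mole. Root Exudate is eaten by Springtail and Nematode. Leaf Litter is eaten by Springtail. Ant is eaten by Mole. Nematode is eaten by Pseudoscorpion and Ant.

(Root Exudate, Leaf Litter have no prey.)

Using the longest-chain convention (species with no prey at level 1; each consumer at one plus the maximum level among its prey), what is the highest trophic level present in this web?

Basal resources (level 1): Root Exudate, Leaf Litter.
Root Exudate → Nematode → Ant → Mole gives Mole level 4.
No species has a prey at level 4, so no species reaches level 5.

4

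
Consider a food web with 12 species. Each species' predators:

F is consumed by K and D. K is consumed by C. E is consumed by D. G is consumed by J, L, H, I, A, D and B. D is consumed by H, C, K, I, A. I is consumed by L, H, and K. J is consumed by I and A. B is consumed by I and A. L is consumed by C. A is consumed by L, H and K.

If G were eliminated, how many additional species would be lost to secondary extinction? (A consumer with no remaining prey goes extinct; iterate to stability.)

Remove G.
Round 1: B (all prey gone), J (all prey gone) → extinct.
No further losses. Total secondary extinctions: 2.

2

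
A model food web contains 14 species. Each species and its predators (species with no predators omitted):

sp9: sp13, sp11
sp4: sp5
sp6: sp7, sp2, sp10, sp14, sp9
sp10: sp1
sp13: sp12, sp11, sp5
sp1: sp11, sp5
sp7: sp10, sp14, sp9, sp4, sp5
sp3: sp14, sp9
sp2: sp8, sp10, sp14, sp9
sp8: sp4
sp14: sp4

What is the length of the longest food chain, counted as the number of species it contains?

One longest chain: sp6 → sp7 → sp9 → sp13 → sp12.
It has 5 species and 4 links.

5 species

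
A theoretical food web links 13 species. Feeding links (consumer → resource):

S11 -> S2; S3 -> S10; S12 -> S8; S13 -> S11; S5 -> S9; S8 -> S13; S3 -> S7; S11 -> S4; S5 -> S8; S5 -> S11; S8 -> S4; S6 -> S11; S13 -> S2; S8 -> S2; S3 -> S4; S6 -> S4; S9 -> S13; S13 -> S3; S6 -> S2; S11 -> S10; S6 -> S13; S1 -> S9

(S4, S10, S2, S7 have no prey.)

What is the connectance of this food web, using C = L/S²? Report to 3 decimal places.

The web has S = 13 species and L = 22 feeding links.
C = L / S² = 22 / 169 = 0.1302 ≈ 0.130.

C = 0.130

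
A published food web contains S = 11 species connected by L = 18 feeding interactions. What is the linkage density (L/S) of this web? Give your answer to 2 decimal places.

L/S = 1.64

There are L = 18 links among S = 11 species.
L/S = 18/11 = 1.6364 ≈ 1.64.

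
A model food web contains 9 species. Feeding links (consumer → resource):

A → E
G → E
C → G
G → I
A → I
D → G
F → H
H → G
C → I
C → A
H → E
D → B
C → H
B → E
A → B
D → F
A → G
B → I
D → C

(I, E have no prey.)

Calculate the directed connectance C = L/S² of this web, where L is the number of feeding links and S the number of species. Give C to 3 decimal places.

C = 0.235

The web has S = 9 species and L = 19 feeding links.
C = L / S² = 19 / 81 = 0.2346 ≈ 0.235.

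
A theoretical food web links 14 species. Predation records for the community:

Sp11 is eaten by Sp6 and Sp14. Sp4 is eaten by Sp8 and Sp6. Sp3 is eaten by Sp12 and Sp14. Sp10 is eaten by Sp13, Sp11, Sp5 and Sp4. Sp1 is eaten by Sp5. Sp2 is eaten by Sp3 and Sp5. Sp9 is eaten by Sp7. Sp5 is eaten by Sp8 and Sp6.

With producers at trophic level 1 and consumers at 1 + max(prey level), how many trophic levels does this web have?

3

Producers (level 1): Sp2, Sp9, Sp1, Sp10.
Sp10 → Sp4 → Sp8 gives Sp8 level 3.
No species has a prey at level 3, so no species reaches level 4.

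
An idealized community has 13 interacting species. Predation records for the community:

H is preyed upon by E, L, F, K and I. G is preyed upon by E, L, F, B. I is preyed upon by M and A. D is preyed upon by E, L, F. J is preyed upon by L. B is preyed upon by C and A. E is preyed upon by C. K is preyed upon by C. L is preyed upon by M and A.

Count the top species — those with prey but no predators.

Top species (has prey, but nothing eats it): F, M, C, A.
Count: 4.

4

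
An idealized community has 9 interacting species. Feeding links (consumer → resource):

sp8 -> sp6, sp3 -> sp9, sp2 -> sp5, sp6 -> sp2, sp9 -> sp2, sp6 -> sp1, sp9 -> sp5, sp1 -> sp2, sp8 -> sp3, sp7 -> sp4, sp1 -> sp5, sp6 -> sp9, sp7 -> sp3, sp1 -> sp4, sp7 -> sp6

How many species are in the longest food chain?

One longest chain: sp5 → sp2 → sp9 → sp3 → sp8.
It has 5 species and 4 links.

5 species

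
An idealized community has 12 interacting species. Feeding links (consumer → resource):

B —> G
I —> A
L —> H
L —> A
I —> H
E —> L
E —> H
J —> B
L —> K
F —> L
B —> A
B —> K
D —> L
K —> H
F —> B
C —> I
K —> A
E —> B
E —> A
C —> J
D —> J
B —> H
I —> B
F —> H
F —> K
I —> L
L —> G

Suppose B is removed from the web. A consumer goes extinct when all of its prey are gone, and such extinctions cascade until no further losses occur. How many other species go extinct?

Remove B.
Round 1: J (all prey gone) → extinct.
No further losses. Total secondary extinctions: 1.

1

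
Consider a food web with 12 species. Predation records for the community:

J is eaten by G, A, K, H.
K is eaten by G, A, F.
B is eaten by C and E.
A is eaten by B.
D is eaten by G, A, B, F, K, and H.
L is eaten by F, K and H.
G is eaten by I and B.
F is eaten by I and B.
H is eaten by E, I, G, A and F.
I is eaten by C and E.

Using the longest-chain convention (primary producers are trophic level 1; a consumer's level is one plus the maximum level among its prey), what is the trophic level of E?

D is a producer → level 1.
H eats D (level 1); other prey at levels: L 1, J 1 → level 2.
F eats H (level 2); other prey at levels: D 1, L 1, K 2 → level 3.
I eats F (level 3); other prey at levels: H 2, G 3 → level 4.
E eats I (level 4); other prey at levels: H 2, B 4 → level 5.

Trophic level 5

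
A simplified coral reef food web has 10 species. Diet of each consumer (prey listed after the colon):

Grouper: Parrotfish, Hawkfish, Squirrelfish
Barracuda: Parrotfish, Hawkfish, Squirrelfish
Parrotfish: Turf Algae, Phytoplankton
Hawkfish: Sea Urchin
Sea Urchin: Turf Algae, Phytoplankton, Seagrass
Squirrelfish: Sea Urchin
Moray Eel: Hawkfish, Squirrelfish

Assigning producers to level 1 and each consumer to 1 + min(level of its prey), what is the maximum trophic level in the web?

4

Producers (level 1): Turf Algae, Phytoplankton, Seagrass.
Following each consumer down to its lowest-level prey: Turf Algae → Sea Urchin → Hawkfish → Moray Eel (levels 1 through 4).
All prey of Moray Eel (Hawkfish 3, Squirrelfish 3) are at level 3 or above, so Moray Eel is at level 1 + 3 = 4.
Every consumer has at least one prey at level 3 or below, so none exceeds level 4.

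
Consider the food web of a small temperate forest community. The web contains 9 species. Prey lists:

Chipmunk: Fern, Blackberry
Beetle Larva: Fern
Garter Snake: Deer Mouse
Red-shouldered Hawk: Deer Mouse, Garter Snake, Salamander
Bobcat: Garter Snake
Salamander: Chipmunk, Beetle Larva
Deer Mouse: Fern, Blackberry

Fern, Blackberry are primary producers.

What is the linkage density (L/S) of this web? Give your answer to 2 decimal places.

L/S = 1.33

There are L = 12 links among S = 9 species.
L/S = 12/9 = 1.3333 ≈ 1.33.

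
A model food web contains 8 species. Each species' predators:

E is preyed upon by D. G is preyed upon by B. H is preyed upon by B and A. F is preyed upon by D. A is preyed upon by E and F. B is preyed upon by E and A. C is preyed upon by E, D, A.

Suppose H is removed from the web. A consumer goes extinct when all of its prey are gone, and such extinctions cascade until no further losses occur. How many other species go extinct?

0

Remove H.
Every predator of it retains at least one other prey: B still has G; A still has C, B.
No consumer loses all prey, so no secondary extinctions occur.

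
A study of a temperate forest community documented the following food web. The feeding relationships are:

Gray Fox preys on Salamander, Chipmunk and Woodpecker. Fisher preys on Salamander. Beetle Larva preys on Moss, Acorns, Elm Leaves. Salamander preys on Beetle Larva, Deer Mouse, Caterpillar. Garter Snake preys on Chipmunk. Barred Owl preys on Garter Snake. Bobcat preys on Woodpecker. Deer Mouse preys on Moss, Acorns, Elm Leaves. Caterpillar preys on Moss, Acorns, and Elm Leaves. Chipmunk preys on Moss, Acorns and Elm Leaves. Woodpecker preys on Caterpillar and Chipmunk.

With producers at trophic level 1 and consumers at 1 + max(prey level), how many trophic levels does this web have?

4

Producers (level 1): Acorns, Elm Leaves, Moss.
Acorns → Caterpillar → Woodpecker → Bobcat gives Bobcat level 4.
No species has a prey at level 4, so no species reaches level 5.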